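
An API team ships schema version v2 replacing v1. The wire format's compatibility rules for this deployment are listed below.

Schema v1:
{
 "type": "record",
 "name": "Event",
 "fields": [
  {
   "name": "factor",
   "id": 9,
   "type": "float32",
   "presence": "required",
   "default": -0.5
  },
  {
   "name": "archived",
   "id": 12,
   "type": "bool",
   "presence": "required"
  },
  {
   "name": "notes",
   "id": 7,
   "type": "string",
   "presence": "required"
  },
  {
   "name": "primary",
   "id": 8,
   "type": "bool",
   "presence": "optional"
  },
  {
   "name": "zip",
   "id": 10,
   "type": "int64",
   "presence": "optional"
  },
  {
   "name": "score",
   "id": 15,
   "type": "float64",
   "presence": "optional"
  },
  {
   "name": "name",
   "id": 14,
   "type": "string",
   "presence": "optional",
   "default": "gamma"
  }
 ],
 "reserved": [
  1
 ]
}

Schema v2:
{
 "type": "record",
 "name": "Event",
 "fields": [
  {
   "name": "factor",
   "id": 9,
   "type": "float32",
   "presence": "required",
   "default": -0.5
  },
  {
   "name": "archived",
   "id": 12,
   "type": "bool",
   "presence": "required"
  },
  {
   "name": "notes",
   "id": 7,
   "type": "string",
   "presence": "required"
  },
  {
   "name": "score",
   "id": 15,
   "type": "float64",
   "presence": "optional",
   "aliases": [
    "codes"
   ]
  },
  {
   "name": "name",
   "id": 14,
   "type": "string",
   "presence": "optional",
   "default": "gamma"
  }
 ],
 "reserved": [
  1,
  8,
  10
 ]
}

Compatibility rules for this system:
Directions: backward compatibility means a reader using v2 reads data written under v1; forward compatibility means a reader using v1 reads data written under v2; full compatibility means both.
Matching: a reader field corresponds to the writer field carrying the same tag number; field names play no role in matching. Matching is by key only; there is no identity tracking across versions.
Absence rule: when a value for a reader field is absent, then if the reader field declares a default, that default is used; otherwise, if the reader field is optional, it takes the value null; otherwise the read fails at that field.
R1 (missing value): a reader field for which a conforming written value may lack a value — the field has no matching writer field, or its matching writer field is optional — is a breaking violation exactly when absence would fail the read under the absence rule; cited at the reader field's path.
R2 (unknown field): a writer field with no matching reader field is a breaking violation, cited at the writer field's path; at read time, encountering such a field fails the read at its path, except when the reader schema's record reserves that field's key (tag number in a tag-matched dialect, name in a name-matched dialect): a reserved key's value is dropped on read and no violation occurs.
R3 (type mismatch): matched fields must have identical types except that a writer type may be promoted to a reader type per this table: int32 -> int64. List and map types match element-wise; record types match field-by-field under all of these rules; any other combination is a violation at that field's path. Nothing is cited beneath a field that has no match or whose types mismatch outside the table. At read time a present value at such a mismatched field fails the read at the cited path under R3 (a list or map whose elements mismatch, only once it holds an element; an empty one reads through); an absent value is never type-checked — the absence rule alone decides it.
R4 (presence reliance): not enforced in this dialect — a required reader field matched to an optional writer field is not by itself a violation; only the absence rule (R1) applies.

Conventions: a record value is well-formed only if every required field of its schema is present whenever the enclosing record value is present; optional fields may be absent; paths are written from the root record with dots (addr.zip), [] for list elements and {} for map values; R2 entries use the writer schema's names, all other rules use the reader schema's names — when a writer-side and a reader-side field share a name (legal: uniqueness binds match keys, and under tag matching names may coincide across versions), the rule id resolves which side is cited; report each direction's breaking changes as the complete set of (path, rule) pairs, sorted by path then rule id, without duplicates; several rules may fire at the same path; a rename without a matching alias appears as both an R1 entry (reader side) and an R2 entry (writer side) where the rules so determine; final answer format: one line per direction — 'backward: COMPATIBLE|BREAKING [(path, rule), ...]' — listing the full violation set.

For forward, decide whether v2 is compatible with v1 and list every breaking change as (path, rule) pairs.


arrows below run writer -> reader for Event
forward pass over Event, reader schema v1, writer schema v2:
  factor <- factor (float32 -> float32, writer required)
  archived <- archived (bool -> bool, writer required)
  notes <- notes (string -> string, writer required)
  no writer field matches reader primary
  no writer field matches reader zip
  score <- score (float64 -> float64, writer optional)
  name <- name (string -> string, writer optional)
  => forward verdict for Event: COMPATIBLE, no violations
the rest of the Event diff is inert for this question:
  removed field primary from record Event (its key 8 joins the reserved list) -> no rule fires on it in Event's dialect; the asked verdict holds
  removed field zip from record Event (its key 10 joins the reserved list) -> no rule fires on it in Event's dialect; the asked verdict holds

forward: COMPATIBLE []


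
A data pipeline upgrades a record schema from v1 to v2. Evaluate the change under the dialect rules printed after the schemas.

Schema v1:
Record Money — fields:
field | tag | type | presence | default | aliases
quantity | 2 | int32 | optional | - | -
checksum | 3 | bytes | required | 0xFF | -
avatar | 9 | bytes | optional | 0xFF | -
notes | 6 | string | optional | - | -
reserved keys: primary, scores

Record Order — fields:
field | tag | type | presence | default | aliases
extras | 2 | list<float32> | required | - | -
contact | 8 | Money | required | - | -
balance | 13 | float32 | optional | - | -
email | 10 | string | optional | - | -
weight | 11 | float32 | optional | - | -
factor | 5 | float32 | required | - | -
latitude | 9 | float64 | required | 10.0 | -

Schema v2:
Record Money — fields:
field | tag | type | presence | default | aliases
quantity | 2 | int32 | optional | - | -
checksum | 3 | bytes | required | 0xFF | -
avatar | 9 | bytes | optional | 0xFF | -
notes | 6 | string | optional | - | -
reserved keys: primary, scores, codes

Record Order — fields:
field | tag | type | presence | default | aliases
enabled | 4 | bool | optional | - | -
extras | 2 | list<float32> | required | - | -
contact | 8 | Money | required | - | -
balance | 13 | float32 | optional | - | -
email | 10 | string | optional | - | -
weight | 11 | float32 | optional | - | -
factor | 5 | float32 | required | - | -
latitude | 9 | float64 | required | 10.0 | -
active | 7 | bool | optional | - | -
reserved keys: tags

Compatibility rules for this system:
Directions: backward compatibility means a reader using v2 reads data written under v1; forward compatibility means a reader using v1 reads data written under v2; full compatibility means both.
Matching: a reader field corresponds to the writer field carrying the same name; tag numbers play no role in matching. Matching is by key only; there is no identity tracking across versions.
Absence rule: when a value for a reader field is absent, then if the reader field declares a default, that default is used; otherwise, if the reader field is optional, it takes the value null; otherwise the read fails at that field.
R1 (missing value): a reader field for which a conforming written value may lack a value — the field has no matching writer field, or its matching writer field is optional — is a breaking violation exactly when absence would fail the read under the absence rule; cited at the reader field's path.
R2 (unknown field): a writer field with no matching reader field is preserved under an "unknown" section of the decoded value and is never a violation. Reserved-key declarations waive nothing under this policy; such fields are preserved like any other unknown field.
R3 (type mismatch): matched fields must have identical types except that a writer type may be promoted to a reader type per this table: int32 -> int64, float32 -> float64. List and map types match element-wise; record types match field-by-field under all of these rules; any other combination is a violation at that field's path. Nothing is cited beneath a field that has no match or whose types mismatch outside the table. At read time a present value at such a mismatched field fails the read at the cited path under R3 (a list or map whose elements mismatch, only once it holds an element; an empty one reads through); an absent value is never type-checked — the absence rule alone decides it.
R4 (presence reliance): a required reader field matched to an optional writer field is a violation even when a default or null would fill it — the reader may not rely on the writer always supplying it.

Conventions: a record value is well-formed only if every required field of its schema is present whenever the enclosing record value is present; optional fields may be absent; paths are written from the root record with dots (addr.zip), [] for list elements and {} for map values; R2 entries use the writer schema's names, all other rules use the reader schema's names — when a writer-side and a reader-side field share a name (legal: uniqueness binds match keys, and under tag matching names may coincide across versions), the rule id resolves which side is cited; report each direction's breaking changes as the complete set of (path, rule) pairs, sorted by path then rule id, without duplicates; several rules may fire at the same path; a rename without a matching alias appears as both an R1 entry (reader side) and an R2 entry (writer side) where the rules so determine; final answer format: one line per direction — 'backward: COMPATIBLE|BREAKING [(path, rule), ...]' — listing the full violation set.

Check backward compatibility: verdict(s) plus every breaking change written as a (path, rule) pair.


arrows below run writer -> reader for Order
backward analysis of Order with v2 as reader and v1 as writer:
  enabled has no writer counterpart
  extras: list<float32> -> list<float32>, writer required; from extras
  contact: Money -> Money, writer required; from contact
  balance: float32 -> float32, writer optional; from balance
  email: string -> string, writer optional; from email
  weight: float32 -> float32, writer optional; from weight
  factor: float32 -> float32, writer required; from factor
  latitude: float64 -> float64, writer required; from latitude
  active has no writer counterpart
  contact.quantity: int32 -> int32, writer optional; from contact.quantity
  contact.checksum: bytes -> bytes, writer required; from contact.checksum
  contact.avatar: bytes -> bytes, writer optional; from contact.avatar
  contact.notes: string -> string, writer optional; from contact.notes
  => backward: COMPATIBLE
remaining Order differences; none change what is asked:
  added field active to record Order: optional bool, tag 7 (in v2 it sits last) -> fires no rule on Order, leaving the asked answer as it is
  added field enabled to record Order: optional bool, tag 4 (in v2 it sits immediately before extras) -> fires no rule on Order, leaving the asked answer as it is

backward: COMPATIBLE []


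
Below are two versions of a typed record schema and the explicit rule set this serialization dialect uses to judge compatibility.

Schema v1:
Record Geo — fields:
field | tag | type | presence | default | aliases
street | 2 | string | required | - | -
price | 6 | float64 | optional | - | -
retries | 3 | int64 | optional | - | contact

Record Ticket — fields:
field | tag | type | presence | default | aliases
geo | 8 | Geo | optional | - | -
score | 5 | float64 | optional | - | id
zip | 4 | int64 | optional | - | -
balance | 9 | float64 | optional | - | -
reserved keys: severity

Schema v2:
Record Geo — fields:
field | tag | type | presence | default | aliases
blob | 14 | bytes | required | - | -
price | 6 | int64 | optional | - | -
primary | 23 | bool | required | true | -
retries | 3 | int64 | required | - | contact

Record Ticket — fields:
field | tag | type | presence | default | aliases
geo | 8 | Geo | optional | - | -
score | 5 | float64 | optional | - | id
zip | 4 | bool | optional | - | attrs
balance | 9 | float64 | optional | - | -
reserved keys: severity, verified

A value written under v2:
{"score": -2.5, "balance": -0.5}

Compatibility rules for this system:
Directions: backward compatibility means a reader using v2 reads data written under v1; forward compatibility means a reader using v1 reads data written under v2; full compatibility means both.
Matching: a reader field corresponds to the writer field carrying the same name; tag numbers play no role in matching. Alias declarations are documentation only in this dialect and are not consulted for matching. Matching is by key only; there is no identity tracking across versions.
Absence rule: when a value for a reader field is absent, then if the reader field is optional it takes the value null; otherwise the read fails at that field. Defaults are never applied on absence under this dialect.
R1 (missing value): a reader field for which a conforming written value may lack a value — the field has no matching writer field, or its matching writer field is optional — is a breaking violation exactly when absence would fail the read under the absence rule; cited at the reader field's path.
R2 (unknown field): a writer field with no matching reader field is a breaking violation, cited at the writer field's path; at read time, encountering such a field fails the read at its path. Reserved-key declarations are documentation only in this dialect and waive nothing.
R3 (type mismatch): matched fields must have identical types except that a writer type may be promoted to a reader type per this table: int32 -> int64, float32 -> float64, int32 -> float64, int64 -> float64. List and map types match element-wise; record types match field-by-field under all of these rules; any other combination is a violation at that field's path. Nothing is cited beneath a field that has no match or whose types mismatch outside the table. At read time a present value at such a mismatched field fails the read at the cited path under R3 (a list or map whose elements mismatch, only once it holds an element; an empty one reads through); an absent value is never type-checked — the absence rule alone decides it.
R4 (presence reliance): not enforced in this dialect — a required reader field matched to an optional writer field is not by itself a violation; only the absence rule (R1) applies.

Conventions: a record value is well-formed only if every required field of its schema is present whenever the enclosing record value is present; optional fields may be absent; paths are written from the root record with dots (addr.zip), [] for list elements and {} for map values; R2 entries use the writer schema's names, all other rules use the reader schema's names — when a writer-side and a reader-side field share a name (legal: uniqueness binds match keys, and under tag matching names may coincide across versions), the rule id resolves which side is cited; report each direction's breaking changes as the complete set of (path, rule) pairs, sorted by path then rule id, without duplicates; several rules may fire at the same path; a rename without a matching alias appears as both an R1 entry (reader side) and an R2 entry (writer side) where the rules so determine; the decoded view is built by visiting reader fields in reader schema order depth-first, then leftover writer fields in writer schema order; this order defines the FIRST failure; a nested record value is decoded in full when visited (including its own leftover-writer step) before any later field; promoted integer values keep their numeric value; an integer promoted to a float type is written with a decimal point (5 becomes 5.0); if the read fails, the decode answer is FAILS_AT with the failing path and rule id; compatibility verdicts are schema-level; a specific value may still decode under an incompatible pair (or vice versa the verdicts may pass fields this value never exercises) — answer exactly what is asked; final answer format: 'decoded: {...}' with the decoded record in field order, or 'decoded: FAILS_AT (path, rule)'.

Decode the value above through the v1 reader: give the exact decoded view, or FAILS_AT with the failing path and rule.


in Ticket below, arrows point writer -> reader
migrating the Ticket value to v1:
  geo := null (not supplied -> null)
  score := -2.5
  zip := null (not supplied -> null)
  balance := -0.5
  => decoded: {"geo": null, "score": -2.5, "zip": null, "balance": -0.5}
diffs on Ticket not affecting the asked answer:
  field retries in record Geo: optional changed to required -> affects the rule determinations only; this particular Ticket value decodes identically
  added field primary to record Geo: required bool, tag 23, default true (in v2 it sits immediately before retries) -> affects the rule determinations only; this particular Ticket value decodes identically
  field price in record Geo: type float64 changed to int64 -> affects the rule determinations only; this particular Ticket value decodes identically
  removed field street from record Geo -> affects the rule determinations only; this particular Ticket value decodes identically
  field zip in record Ticket: type int64 changed to bool -> affects the rule determinations only; this particular Ticket value decodes identically
  added field blob to record Geo: required bytes, tag 14 (in v2 it sits immediately before price) -> affects the rule determinations only; this particular Ticket value decodes identically

decoded: {"geo": null, "score": -2.5, "zip": null, "balance": -0.5}


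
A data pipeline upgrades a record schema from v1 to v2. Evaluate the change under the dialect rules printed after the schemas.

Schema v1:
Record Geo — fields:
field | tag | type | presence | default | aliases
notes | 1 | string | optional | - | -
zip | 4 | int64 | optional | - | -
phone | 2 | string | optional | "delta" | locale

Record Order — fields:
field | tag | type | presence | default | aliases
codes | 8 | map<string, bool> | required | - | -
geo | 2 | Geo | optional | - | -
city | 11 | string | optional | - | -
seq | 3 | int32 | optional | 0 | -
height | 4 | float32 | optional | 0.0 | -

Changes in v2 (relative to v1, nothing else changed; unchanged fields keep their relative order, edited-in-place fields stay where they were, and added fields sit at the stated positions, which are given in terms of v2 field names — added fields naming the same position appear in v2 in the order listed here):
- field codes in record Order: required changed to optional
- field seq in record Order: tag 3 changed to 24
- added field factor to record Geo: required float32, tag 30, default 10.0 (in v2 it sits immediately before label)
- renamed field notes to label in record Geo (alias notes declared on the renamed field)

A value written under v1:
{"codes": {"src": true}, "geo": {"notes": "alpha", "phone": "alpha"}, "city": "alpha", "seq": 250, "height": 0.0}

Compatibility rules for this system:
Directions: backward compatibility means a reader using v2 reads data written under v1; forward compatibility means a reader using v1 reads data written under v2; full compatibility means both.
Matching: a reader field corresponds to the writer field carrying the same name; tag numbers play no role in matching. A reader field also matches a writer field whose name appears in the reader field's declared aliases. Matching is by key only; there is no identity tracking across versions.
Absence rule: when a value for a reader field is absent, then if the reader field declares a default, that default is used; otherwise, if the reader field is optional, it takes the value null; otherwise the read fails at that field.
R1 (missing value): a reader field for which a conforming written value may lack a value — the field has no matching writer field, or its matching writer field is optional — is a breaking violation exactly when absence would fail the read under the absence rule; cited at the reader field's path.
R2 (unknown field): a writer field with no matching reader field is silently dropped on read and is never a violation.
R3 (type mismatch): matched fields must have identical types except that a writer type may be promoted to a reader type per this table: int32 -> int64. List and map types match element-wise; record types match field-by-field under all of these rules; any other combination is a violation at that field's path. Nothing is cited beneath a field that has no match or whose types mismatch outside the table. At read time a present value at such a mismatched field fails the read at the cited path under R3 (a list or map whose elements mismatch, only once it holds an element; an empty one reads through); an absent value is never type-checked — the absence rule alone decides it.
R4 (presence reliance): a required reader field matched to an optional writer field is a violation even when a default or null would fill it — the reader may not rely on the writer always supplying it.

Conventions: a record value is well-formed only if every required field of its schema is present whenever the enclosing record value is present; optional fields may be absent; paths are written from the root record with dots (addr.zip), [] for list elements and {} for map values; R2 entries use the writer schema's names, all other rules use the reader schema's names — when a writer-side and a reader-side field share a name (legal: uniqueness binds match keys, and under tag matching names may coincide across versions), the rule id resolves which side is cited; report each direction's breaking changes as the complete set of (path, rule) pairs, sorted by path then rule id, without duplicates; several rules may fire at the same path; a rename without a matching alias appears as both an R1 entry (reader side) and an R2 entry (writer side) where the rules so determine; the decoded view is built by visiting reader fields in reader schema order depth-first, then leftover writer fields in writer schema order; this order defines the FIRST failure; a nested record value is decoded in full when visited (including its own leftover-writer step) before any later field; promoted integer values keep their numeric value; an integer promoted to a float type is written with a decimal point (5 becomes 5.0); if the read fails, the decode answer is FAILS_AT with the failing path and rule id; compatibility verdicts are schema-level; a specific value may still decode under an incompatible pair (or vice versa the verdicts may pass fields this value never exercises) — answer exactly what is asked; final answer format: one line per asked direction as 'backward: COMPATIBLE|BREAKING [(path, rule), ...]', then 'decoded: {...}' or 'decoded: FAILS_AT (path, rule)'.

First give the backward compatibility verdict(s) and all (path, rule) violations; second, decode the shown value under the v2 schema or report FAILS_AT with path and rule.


backward: COMPATIBLE []; decoded: {"codes": {"src": true}, "geo": {"factor": 10.0, "label": "alpha", "zip": null, "phone": "alpha"}, "city": "alpha", "seq": 250, "height": 0.0}

the writer's type comes first in each Order pair
backward pass over Order, reader schema v2, writer schema v1:
  writer required, map<string, bool> -> map<string, bool>: reader codes maps from writer codes
  writer optional, Geo -> Geo: reader geo maps from writer geo
  writer optional, string -> string: reader city maps from writer city
  writer optional, int32 -> int32: reader seq maps from writer seq
  writer optional, float32 -> float32: reader height maps from writer height
  geo.factor: no writer-side match
  writer optional, string -> string: reader geo.label maps from writer geo.notes
  writer optional, int64 -> int64: reader geo.zip maps from writer geo.zip
  writer optional, string -> string: reader geo.phone maps from writer geo.phone
  => backward verdict for Order: COMPATIBLE, no violations
decode (reader v2):
  codes := {"src": true}
  geo.factor := 10.0 (no value, default fills)
  geo.label := "alpha" (from writer notes)
  geo.zip := null (not supplied -> null)
  geo.phone := "alpha"
  city := "alpha"
  seq := 250
  height := 0.0
  => decoded: {"codes": {"src": true}, "geo": {"factor": 10.0, "label": "alpha", "zip": null, "phone": "alpha"}, "city": "alpha", "seq": 250, "height": 0.0}
remaining Order differences; none change what is asked:
  field codes in record Order: required changed to optional -> affects forward compatibility only, which is not asked
  field seq in record Order: tag 3 changed to 24 -> inert for the asked Order verdict: nothing fires


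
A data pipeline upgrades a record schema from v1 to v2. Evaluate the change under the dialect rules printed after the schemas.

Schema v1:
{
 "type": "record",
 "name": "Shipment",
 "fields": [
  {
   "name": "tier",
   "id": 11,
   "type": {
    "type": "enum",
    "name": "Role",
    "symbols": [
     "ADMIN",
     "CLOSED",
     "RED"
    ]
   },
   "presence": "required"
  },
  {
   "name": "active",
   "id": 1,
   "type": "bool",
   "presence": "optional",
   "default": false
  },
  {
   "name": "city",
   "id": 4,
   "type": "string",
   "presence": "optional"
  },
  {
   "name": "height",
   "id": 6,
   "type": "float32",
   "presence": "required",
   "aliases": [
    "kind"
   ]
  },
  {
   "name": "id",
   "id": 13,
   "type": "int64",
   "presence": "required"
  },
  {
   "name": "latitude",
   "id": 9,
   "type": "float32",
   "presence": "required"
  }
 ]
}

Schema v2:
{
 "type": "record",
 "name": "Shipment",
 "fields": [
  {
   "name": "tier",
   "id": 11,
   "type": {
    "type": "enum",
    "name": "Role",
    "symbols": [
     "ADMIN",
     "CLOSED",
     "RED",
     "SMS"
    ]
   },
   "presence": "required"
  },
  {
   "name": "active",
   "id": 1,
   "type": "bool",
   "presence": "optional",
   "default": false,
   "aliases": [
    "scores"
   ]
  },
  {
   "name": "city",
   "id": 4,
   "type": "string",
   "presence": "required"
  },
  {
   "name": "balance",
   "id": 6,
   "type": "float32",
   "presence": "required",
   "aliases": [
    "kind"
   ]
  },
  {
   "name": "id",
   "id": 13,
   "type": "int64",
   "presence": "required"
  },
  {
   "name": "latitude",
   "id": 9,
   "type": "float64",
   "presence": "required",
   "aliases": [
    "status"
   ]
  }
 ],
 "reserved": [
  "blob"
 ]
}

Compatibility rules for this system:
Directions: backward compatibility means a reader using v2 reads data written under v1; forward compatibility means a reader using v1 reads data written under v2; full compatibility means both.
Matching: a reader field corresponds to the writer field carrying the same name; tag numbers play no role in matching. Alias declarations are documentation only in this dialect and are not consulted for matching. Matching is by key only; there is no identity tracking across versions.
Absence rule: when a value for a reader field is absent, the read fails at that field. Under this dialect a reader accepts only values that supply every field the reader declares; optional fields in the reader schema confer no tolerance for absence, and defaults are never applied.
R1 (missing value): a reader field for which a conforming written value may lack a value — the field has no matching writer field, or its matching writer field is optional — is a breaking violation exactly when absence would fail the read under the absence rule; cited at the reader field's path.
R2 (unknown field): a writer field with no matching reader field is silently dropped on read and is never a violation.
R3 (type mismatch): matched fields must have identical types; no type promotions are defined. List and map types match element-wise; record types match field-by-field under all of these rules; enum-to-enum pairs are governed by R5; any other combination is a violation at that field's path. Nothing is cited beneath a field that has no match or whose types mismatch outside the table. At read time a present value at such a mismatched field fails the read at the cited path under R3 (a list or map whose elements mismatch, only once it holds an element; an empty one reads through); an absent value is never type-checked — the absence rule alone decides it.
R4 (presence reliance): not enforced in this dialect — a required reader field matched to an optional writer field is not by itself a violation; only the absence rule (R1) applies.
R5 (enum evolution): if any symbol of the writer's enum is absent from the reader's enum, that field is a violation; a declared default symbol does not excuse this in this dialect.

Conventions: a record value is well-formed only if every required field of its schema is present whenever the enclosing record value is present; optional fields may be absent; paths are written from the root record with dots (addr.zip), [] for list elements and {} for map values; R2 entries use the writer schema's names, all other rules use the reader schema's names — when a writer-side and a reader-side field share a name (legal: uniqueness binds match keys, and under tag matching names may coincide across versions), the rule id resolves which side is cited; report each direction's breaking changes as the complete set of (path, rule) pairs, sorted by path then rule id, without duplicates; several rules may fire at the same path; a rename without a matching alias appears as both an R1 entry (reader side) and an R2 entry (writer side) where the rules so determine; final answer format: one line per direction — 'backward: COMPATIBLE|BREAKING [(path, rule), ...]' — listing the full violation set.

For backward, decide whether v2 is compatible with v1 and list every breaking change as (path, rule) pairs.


backward: BREAKING [(active, R1), (balance, R1), (city, R1), (latitude, R3)]

each type pair in Shipment: writer, then reader
backward for Shipment (reader v2, writer v1):
  tier: Role -> Role, writer required; from tier
  active: bool -> bool, writer optional; from active
  city: string -> string, writer optional; from city
  no writer field matches reader balance
  id: int64 -> int64, writer required; from id
  latitude: float32 -> float64, writer required; from latitude
  leftover writer field: height
  rule R1 violated at active
  rule R1 violated at balance
  rule R1 violated at city
  rule R3 violated at latitude
  => 4 violation(s): backward is BREAKING for Shipment
ruling out the remaining Shipment differences:
  enum Role (field tier in record Shipment): symbol SMS added -> its effect on Shipment is confined to the forward direction, not asked
  field city in record Shipment: optional changed to required -> its effect on Shipment is confined to the forward direction, not asked


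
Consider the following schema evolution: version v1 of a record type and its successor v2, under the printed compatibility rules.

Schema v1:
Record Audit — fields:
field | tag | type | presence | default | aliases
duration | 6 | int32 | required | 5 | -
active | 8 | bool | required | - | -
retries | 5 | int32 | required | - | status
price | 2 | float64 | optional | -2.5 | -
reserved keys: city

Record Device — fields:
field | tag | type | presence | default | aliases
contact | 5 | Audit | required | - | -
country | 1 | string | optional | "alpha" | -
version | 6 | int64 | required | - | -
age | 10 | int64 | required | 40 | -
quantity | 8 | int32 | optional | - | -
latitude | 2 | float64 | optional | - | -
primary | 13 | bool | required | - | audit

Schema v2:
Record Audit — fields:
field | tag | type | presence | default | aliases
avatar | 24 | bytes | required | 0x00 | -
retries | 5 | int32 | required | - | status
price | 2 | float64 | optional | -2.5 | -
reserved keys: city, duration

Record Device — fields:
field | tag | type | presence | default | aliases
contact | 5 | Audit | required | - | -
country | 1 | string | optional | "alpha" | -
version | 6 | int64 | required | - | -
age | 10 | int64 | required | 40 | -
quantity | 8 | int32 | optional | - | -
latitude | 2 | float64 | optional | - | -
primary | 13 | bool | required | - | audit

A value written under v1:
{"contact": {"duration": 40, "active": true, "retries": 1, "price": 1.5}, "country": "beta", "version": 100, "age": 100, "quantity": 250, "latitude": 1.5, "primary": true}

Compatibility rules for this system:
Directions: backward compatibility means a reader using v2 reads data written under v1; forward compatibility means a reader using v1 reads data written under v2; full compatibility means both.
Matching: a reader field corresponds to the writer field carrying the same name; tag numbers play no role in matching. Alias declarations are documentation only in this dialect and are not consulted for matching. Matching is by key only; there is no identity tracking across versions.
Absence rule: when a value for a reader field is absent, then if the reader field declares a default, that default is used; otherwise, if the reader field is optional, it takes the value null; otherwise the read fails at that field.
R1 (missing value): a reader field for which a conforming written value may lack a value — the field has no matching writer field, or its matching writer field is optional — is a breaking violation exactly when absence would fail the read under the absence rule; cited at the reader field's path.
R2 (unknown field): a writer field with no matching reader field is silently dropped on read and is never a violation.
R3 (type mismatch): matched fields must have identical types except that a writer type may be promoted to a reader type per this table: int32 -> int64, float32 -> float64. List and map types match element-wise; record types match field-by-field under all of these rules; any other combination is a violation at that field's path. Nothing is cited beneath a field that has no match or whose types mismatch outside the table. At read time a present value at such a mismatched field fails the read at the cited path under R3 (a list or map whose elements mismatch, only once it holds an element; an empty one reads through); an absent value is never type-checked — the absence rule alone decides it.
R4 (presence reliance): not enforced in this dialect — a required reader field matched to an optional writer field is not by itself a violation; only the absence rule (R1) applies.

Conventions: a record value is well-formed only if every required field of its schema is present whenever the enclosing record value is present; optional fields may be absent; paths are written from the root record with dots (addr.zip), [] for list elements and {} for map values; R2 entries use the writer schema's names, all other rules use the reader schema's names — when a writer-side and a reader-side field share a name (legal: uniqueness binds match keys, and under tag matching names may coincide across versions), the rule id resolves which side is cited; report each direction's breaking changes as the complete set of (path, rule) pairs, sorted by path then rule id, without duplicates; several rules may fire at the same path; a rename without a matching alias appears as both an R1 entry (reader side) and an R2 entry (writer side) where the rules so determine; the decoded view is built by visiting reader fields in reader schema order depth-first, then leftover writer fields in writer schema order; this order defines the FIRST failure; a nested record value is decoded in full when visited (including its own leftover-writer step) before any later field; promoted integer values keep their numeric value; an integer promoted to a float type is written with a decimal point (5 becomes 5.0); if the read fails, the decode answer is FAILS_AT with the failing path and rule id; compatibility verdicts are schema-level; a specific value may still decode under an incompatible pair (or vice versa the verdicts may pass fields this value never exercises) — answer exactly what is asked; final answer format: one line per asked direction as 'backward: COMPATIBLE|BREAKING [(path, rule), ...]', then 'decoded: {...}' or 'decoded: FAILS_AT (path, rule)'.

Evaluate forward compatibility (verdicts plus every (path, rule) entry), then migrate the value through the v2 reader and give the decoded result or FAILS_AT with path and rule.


each type pair in Device: writer, then reader
forward on Device — v1 reading data written by v2:
  contact: paired with writer contact (Audit -> Audit; writer required)
  country: paired with writer country (string -> string; writer optional)
  version: paired with writer version (int64 -> int64; writer required)
  age: paired with writer age (int64 -> int64; writer required)
  quantity: paired with writer quantity (int32 -> int32; writer optional)
  latitude: paired with writer latitude (float64 -> float64; writer optional)
  primary: paired with writer primary (bool -> bool; writer required)
  contact.duration: no writer match
  contact.active: no writer match
  contact.retries: paired with writer contact.retries (int32 -> int32; writer required)
  contact.price: paired with writer contact.price (float64 -> float64; writer optional)
  leftover writer field: contact.avatar
  breaking: (contact.active, R1)
  => 1 violation(s): forward is BREAKING for Device
decode (reader v2):
  contact.avatar := 0x00 (no value, default fills)
  contact.retries := 1
  contact.price := 1.5
  writer contact.duration: unmatched, discarded
  writer contact.active: unmatched, discarded
  country := "beta"
  version := 100
  age := 100
  quantity := 250
  latitude := 1.5
  primary := true
  => decoded: {"contact": {"avatar": 0x00, "retries": 1, "price": 1.5}, "country": "beta", "version": 100, "age": 100, "quantity": 250, "latitude": 1.5, "primary": true}

forward: BREAKING [(contact.active, R1)]; decoded: {"contact": {"avatar": 0x00, "retries": 1, "price": 1.5}, "country": "beta", "version": 100, "age": 100, "quantity": 250, "latitude": 1.5, "primary": true}


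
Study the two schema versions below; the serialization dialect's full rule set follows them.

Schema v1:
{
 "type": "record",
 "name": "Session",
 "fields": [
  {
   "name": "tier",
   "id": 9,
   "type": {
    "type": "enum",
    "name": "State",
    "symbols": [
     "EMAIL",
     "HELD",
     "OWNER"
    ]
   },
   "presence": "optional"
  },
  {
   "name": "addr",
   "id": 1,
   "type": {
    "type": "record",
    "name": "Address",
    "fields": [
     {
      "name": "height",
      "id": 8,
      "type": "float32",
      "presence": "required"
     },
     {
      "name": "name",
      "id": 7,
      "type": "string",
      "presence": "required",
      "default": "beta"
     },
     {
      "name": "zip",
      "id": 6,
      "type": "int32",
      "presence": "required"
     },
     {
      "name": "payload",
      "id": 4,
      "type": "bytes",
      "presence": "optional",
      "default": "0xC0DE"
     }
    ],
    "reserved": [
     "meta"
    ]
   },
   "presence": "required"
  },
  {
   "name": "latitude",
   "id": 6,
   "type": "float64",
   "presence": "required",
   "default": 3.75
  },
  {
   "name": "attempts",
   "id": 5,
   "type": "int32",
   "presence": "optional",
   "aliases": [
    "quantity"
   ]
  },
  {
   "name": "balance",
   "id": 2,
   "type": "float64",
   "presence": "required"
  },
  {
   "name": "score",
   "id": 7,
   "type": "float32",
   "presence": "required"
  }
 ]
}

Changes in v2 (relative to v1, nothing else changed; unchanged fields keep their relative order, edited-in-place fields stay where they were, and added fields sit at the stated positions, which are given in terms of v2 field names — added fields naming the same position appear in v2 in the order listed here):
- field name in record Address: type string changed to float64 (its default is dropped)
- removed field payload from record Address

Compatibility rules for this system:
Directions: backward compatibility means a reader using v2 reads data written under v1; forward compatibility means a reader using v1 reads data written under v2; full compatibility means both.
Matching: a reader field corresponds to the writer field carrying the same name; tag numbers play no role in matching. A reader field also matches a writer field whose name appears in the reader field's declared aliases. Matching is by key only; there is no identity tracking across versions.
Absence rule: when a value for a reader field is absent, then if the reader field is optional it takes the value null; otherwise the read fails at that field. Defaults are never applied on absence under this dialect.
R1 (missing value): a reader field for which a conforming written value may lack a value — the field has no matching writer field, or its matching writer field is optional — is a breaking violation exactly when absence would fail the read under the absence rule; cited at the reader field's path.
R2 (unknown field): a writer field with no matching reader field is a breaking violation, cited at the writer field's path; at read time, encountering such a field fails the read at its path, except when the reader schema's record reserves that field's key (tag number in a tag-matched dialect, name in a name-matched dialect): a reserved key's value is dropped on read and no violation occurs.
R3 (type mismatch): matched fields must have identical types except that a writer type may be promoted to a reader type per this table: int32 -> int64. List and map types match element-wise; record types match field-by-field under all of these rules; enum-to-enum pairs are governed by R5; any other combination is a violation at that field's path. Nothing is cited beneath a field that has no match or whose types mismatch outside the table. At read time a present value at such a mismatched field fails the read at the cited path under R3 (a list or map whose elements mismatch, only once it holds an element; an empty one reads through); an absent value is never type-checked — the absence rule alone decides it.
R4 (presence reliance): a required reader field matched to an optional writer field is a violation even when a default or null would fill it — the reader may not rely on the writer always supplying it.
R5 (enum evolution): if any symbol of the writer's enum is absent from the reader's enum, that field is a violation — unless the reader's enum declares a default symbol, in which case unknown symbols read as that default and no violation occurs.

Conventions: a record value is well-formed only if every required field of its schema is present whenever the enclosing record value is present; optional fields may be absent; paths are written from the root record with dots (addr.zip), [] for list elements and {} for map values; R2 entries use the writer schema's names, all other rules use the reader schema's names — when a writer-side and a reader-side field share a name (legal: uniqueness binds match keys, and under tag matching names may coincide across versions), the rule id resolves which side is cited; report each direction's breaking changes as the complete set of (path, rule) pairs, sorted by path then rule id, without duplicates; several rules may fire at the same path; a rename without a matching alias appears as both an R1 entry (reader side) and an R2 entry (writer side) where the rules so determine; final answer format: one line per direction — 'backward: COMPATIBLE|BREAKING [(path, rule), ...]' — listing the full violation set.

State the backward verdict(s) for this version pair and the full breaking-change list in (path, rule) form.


the writer's type comes first in each Session pair
backward analysis of Session with v2 as reader and v1 as writer:
  tier: State -> State, writer optional; from tier
  addr: Address -> Address, writer required; from addr
  latitude: float64 -> float64, writer required; from latitude
  attempts: int32 -> int32, writer optional; from attempts
  balance: float64 -> float64, writer required; from balance
  score: float32 -> float32, writer required; from score
  addr.height: float32 -> float32, writer required; from addr.height
  addr.name: string -> float64, writer required; from addr.name
  addr.zip: int32 -> int32, writer required; from addr.zip
  writer addr.payload: unknown to reader
  breaking: (addr.name, R3)
  breaking: (addr.payload, R2)
  => backward verdict for Session: BREAKING, 2 violation(s)

backward: BREAKING [(addr.name, R3), (addr.payload, R2)]
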